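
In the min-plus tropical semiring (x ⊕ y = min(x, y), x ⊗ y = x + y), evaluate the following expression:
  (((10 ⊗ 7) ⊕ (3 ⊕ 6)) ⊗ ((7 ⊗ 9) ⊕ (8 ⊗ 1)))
(((10 ⊗ 7) ⊕ (3 ⊕ 6)) ⊗ ((7 ⊗ 9) ⊕ (8 ⊗ 1))) = 12

Expand innermost to outermost. Recall ⊕ takes the minimum of its arguments and ⊗ takes their sum. Working out the expression (((10 ⊗ 7) ⊕ (3 ⊕ 6)) ⊗ ((7 ⊗ 9) ⊕ (8 ⊗ 1))) gives 12.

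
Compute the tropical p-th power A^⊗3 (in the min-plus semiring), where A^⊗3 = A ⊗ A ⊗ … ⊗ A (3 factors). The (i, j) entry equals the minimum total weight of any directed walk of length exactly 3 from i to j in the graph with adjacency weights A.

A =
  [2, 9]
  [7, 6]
A^⊗3 =
  [6, 13]
  [11, 18]

Each entry (A^⊗3)_ij equals the minimum over all length-3 walks i = v_0 → v_1 → … → v_3 = j of Σ_t A[v_t][v_{t+1}]. For example, for (i, j) = (0, 1) we minimise over 4 possible intermediate vertex sequences; the minimum is 13, attained along the walk 0 → 0 → 0 → 1.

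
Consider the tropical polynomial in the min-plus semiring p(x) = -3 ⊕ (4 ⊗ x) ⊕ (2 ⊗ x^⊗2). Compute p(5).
p(5) = -3

A tropical monomial a ⊗ x^⊗i evaluates to a + i · x. Evaluating each term at x = 5:
  Term 0 contributes -3 + 0 · 5 = -3
  Term 1 contributes 4 + 1 · 5 = 9
  Term 2 contributes 2 + 2 · 5 = 12
p(5) = ⊕ of these = min[-3, 9, 12] = -3.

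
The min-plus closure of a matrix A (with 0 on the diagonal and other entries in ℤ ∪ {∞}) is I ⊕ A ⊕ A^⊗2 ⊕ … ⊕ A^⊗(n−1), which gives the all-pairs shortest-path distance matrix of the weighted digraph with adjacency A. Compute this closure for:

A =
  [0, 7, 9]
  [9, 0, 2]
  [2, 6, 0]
Closure =
  [0, 7, 9]
  [4, 0, 2]
  [2, 6, 0]

This is the Floyd-Warshall all-pairs shortest-path computation. For each intermediate vertex k = 0, 1, …, 2, update dist[i][j] ← min(dist[i][j], dist[i][k] + dist[k][j]). The final matrix gives, for each (i, j), the minimum total weight of any directed path from i to j (possibly empty when i = j).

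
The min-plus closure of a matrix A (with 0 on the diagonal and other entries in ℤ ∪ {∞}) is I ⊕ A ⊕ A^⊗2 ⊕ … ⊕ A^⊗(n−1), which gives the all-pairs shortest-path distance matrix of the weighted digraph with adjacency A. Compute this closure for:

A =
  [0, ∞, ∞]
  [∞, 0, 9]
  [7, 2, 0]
Closure =
  [0, ∞, ∞]
  [16, 0, 9]
  [7, 2, 0]

This is the Floyd-Warshall all-pairs shortest-path computation. For each intermediate vertex k = 0, 1, …, 2, update dist[i][j] ← min(dist[i][j], dist[i][k] + dist[k][j]). The final matrix gives, for each (i, j), the minimum total weight of any directed path from i to j (possibly empty when i = j).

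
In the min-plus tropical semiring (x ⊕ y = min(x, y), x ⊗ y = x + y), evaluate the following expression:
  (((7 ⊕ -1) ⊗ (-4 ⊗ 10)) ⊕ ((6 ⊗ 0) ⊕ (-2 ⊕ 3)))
(((7 ⊕ -1) ⊗ (-4 ⊗ 10)) ⊕ ((6 ⊗ 0) ⊕ (-2 ⊕ 3))) = -2

Expand innermost to outermost. Recall ⊕ takes the minimum of its arguments and ⊗ takes their sum. Working out the expression (((7 ⊕ -1) ⊗ (-4 ⊗ 10)) ⊕ ((6 ⊗ 0) ⊕ (-2 ⊕ 3))) gives -2.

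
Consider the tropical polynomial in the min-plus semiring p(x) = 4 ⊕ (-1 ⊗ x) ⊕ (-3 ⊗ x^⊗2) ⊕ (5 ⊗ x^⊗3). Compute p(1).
p(1) = -1

A tropical monomial a ⊗ x^⊗i evaluates to a + i · x. Evaluating each term at x = 1:
  Term 0 contributes 4 + 0 · 1 = 4
  Term 1 contributes -1 + 1 · 1 = 0
  Term 2 contributes -3 + 2 · 1 = -1
  Term 3 contributes 5 + 3 · 1 = 8
p(1) = ⊕ of these = min[4, 0, -1, 8] = -1.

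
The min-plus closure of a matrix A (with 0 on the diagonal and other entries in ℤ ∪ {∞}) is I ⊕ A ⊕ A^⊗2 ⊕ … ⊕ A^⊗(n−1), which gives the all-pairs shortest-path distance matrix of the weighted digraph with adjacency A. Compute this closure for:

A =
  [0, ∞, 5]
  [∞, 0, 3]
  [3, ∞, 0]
Closure =
  [0, ∞, 5]
  [6, 0, 3]
  [3, ∞, 0]

This is the Floyd-Warshall all-pairs shortest-path computation. For each intermediate vertex k = 0, 1, …, 2, update dist[i][j] ← min(dist[i][j], dist[i][k] + dist[k][j]). The final matrix gives, for each (i, j), the minimum total weight of any directed path from i to j (possibly empty when i = j).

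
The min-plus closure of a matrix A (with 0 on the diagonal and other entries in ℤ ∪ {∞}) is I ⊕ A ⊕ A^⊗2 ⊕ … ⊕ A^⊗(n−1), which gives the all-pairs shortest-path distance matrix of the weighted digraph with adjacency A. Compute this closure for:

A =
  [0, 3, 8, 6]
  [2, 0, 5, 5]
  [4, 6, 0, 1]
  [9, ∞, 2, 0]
Closure =
  [0, 3, 8, 6]
  [2, 0, 5, 5]
  [4, 6, 0, 1]
  [6, 8, 2, 0]

This is the Floyd-Warshall all-pairs shortest-path computation. For each intermediate vertex k = 0, 1, …, 3, update dist[i][j] ← min(dist[i][j], dist[i][k] + dist[k][j]). The final matrix gives, for each (i, j), the minimum total weight of any directed path from i to j (possibly empty when i = j).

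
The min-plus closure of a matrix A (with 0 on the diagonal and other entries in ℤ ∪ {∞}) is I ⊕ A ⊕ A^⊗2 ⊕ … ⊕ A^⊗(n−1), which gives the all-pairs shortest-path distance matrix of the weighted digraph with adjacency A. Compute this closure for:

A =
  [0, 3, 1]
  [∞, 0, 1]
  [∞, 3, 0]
Closure =
  [0, 3, 1]
  [∞, 0, 1]
  [∞, 3, 0]

This is the Floyd-Warshall all-pairs shortest-path computation. For each intermediate vertex k = 0, 1, …, 2, update dist[i][j] ← min(dist[i][j], dist[i][k] + dist[k][j]). The final matrix gives, for each (i, j), the minimum total weight of any directed path from i to j (possibly empty when i = j).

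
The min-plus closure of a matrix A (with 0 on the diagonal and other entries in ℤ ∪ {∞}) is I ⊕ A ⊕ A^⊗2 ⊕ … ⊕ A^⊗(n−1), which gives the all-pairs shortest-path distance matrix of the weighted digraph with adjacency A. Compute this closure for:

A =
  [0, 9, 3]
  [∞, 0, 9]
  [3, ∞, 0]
Closure =
  [0, 9, 3]
  [12, 0, 9]
  [3, 12, 0]

This is the Floyd-Warshall all-pairs shortest-path computation. For each intermediate vertex k = 0, 1, …, 2, update dist[i][j] ← min(dist[i][j], dist[i][k] + dist[k][j]). The final matrix gives, for each (i, j), the minimum total weight of any directed path from i to j (possibly empty when i = j).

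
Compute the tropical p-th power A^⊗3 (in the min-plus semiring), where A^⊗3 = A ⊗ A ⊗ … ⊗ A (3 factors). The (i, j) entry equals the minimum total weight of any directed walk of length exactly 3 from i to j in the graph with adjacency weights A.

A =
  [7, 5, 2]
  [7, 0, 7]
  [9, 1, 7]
A^⊗3 =
  [10, 3, 10]
  [7, 0, 7]
  [8, 1, 8]

Each entry (A^⊗3)_ij equals the minimum over all length-3 walks i = v_0 → v_1 → … → v_3 = j of Σ_t A[v_t][v_{t+1}]. For example, for (i, j) = (0, 2) we minimise over 9 possible intermediate vertex sequences; the minimum is 10, attained along the walk 0 → 2 → 1 → 2.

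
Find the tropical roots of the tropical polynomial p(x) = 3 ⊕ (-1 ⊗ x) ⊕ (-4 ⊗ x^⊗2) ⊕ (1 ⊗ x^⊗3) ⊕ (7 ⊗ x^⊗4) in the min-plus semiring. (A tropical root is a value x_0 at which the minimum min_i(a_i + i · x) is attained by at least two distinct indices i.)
Roots: {-6, -5, 3, 4}

Each tropical root is a break point of the lower envelope of the lines y = a_i + i · x (there are 5 lines, with slopes 0, 1, ..., 4). Only the lines that attain the minimum somewhere contribute to roots; other lines are dominated. Here the surviving (envelope) indices are i = 4, i = 3, i = 2, i = 1, i = 0.
Intersections between consecutive envelope lines give the roots: for adjacent envelope indices i < j the intersection is x = (a_i − a_j) / (j − i). Reading off the sorted break points: {-6, -5, 3, 4}.
Verification: at each break x_0, at least two indices attain the minimum of min_i(a_i + i · x_0).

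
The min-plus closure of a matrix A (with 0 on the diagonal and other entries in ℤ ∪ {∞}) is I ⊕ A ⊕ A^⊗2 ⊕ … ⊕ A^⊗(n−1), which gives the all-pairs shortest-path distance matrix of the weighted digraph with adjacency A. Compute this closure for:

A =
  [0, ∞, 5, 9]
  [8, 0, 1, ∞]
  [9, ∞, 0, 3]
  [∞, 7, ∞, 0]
Closure =
  [0, 15, 5, 8]
  [8, 0, 1, 4]
  [9, 10, 0, 3]
  [15, 7, 8, 0]

This is the Floyd-Warshall all-pairs shortest-path computation. For each intermediate vertex k = 0, 1, …, 3, update dist[i][j] ← min(dist[i][j], dist[i][k] + dist[k][j]). The final matrix gives, for each (i, j), the minimum total weight of any directed path from i to j (possibly empty when i = j).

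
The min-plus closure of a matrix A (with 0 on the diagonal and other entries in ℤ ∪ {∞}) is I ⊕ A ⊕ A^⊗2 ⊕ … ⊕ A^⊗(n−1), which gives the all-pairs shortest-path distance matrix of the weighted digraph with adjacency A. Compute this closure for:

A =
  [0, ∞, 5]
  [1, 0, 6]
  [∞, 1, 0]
Closure =
  [0, 6, 5]
  [1, 0, 6]
  [2, 1, 0]

This is the Floyd-Warshall all-pairs shortest-path computation. For each intermediate vertex k = 0, 1, …, 2, update dist[i][j] ← min(dist[i][j], dist[i][k] + dist[k][j]). The final matrix gives, for each (i, j), the minimum total weight of any directed path from i to j (possibly empty when i = j).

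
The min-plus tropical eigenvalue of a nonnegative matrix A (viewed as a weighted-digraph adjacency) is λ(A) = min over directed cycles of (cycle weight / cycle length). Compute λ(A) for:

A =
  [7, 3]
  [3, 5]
λ(A) = 3

Enumerate directed cycles and compute their means (weight / length). Sample:
  cycle 0 → 0: weight = 7, length = 1, mean = 7/1 ≈ 7.000
  cycle 1 → 1: weight = 5, length = 1, mean = 5/1 ≈ 5.000
  cycle 0 → 1 → 0: weight = 6, length = 2, mean = 6/2 ≈ 3.000
  cycle 1 → 0 → 1: weight = 6, length = 2, mean = 6/2 ≈ 3.000
Minimum mean = 3.000, attained e.g. along the cycle 0 → 1 → 0 with weight 6 and length 2. So λ(A) = 6/2 = 3.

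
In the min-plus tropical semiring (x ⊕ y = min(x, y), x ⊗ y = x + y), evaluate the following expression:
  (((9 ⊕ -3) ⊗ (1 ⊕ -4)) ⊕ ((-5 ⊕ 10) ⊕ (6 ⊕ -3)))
(((9 ⊕ -3) ⊗ (1 ⊕ -4)) ⊕ ((-5 ⊕ 10) ⊕ (6 ⊕ -3))) = -7

Expand innermost to outermost. Recall ⊕ takes the minimum of its arguments and ⊗ takes their sum. Working out the expression (((9 ⊕ -3) ⊗ (1 ⊕ -4)) ⊕ ((-5 ⊕ 10) ⊕ (6 ⊕ -3))) gives -7.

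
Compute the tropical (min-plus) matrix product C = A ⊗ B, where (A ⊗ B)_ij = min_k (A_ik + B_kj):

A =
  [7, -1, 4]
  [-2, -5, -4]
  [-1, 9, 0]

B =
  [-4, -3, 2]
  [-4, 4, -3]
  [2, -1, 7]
A ⊗ B =
  [-5, 3, -4]
  [-9, -5, -8]
  [-5, -4, 1]

Apply the min-plus product entry-by-entry:
  C[0][0] = min over k of (A[0][0] + B[0][0] = 7 + -4 = 3, A[0][1] + B[1][0] = -1 + -4 = -5, A[0][2] + B[2][0] = 4 + 2 = 6) = -5 (attained at k = 1)
  C[0][1] = min over k of (A[0][0] + B[0][1] = 7 + -3 = 4, A[0][1] + B[1][1] = -1 + 4 = 3, A[0][2] + B[2][1] = 4 + -1 = 3) = 3 (attained at k = 1)
  C[0][2] = min over k of (A[0][0] + B[0][2] = 7 + 2 = 9, A[0][1] + B[1][2] = -1 + -3 = -4, A[0][2] + B[2][2] = 4 + 7 = 11) = -4 (attained at k = 1)
  C[1][0] = min over k of (A[1][0] + B[0][0] = -2 + -4 = -6, A[1][1] + B[1][0] = -5 + -4 = -9, A[1][2] + B[2][0] = -4 + 2 = -2) = -9 (attained at k = 1)
  C[1][1] = min over k of (A[1][0] + B[0][1] = -2 + -3 = -5, A[1][1] + B[1][1] = -5 + 4 = -1, A[1][2] + B[2][1] = -4 + -1 = -5) = -5 (attained at k = 0)
  C[1][2] = min over k of (A[1][0] + B[0][2] = -2 + 2 = 0, A[1][1] + B[1][2] = -5 + -3 = -8, A[1][2] + B[2][2] = -4 + 7 = 3) = -8 (attained at k = 1)
  C[2][0] = min over k of (A[2][0] + B[0][0] = -1 + -4 = -5, A[2][1] + B[1][0] = 9 + -4 = 5, A[2][2] + B[2][0] = 0 + 2 = 2) = -5 (attained at k = 0)
  C[2][1] = min over k of (A[2][0] + B[0][1] = -1 + -3 = -4, A[2][1] + B[1][1] = 9 + 4 = 13, A[2][2] + B[2][1] = 0 + -1 = -1) = -4 (attained at k = 0)
  C[2][2] = min over k of (A[2][0] + B[0][2] = -1 + 2 = 1, A[2][1] + B[1][2] = 9 + -3 = 6, A[2][2] + B[2][2] = 0 + 7 = 7) = 1 (attained at k = 0)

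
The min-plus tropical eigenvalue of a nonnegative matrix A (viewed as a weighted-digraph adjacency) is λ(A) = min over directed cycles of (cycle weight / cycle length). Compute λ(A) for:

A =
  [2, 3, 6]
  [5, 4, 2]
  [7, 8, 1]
λ(A) = 1

Enumerate directed cycles and compute their means (weight / length). Sample:
  cycle 0 → 0: weight = 2, length = 1, mean = 2/1 ≈ 2.000
  cycle 1 → 1: weight = 4, length = 1, mean = 4/1 ≈ 4.000
  cycle 2 → 2: weight = 1, length = 1, mean = 1/1 ≈ 1.000
  cycle 0 → 1 → 0: weight = 8, length = 2, mean = 8/2 ≈ 4.000
  cycle 0 → 2 → 0: weight = 13, length = 2, mean = 13/2 ≈ 6.500
  cycle 1 → 0 → 1: weight = 8, length = 2, mean = 8/2 ≈ 4.000
Minimum mean = 1.000, attained e.g. along the cycle 2 → 2 with weight 1 and length 1. So λ(A) = 1/1 = 1.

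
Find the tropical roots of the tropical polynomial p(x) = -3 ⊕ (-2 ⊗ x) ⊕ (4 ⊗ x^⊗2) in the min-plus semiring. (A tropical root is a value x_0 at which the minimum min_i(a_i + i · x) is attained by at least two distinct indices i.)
Roots: {-6, -1}

Each tropical root is a break point of the lower envelope of the lines y = a_i + i · x (there are 3 lines, with slopes 0, 1, ..., 2). Only the lines that attain the minimum somewhere contribute to roots; other lines are dominated. Here the surviving (envelope) indices are i = 2, i = 1, i = 0.
Intersections between consecutive envelope lines give the roots: for adjacent envelope indices i < j the intersection is x = (a_i − a_j) / (j − i). Reading off the sorted break points: {-6, -1}.
Verification: at each break x_0, at least two indices attain the minimum of min_i(a_i + i · x_0).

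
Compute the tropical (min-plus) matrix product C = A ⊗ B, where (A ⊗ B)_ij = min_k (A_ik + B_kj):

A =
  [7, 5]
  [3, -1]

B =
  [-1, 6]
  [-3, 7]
A ⊗ B =
  [2, 12]
  [-4, 6]

Apply the min-plus product entry-by-entry:
  C[0][0] = min over k of (A[0][0] + B[0][0] = 7 + -1 = 6, A[0][1] + B[1][0] = 5 + -3 = 2) = 2 (attained at k = 1)
  C[0][1] = min over k of (A[0][0] + B[0][1] = 7 + 6 = 13, A[0][1] + B[1][1] = 5 + 7 = 12) = 12 (attained at k = 1)
  C[1][0] = min over k of (A[1][0] + B[0][0] = 3 + -1 = 2, A[1][1] + B[1][0] = -1 + -3 = -4) = -4 (attained at k = 1)
  C[1][1] = min over k of (A[1][0] + B[0][1] = 3 + 6 = 9, A[1][1] + B[1][1] = -1 + 7 = 6) = 6 (attained at k = 1)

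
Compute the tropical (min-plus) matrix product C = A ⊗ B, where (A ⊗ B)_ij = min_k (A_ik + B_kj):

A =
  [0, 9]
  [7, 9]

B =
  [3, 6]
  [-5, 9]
A ⊗ B =
  [3, 6]
  [4, 13]

Apply the min-plus product entry-by-entry:
  C[0][0] = min over k of (A[0][0] + B[0][0] = 0 + 3 = 3, A[0][1] + B[1][0] = 9 + -5 = 4) = 3 (attained at k = 0)
  C[0][1] = min over k of (A[0][0] + B[0][1] = 0 + 6 = 6, A[0][1] + B[1][1] = 9 + 9 = 18) = 6 (attained at k = 0)
  C[1][0] = min over k of (A[1][0] + B[0][0] = 7 + 3 = 10, A[1][1] + B[1][0] = 9 + -5 = 4) = 4 (attained at k = 1)
  C[1][1] = min over k of (A[1][0] + B[0][1] = 7 + 6 = 13, A[1][1] + B[1][1] = 9 + 9 = 18) = 13 (attained at k = 0)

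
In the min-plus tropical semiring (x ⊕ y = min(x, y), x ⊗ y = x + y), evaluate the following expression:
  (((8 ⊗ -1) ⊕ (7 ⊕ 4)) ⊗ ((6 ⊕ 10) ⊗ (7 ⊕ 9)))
(((8 ⊗ -1) ⊕ (7 ⊕ 4)) ⊗ ((6 ⊕ 10) ⊗ (7 ⊕ 9))) = 17

Expand innermost to outermost. Recall ⊕ takes the minimum of its arguments and ⊗ takes their sum. Working out the expression (((8 ⊗ -1) ⊕ (7 ⊕ 4)) ⊗ ((6 ⊕ 10) ⊗ (7 ⊕ 9))) gives 17.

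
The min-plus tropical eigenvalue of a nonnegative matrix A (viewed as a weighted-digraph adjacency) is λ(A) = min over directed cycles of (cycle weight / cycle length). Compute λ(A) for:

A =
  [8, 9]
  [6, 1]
λ(A) = 1

Enumerate directed cycles and compute their means (weight / length). Sample:
  cycle 0 → 0: weight = 8, length = 1, mean = 8/1 ≈ 8.000
  cycle 1 → 1: weight = 1, length = 1, mean = 1/1 ≈ 1.000
  cycle 0 → 1 → 0: weight = 15, length = 2, mean = 15/2 ≈ 7.500
  cycle 1 → 0 → 1: weight = 15, length = 2, mean = 15/2 ≈ 7.500
Minimum mean = 1.000, attained e.g. along the cycle 1 → 1 with weight 1 and length 1. So λ(A) = 1/1 = 1.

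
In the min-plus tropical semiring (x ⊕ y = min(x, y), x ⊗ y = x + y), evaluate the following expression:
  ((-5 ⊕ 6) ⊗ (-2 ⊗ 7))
((-5 ⊕ 6) ⊗ (-2 ⊗ 7)) = 0

Expand innermost to outermost. Recall ⊕ takes the minimum of its arguments and ⊗ takes their sum. Working out the expression ((-5 ⊕ 6) ⊗ (-2 ⊗ 7)) gives 0.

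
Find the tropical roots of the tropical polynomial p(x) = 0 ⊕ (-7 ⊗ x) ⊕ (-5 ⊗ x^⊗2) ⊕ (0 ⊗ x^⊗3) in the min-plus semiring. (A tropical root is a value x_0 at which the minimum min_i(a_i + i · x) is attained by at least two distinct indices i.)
Roots: {-5, -2, 7}

Each tropical root is a break point of the lower envelope of the lines y = a_i + i · x (there are 4 lines, with slopes 0, 1, ..., 3). Only the lines that attain the minimum somewhere contribute to roots; other lines are dominated. Here the surviving (envelope) indices are i = 3, i = 2, i = 1, i = 0.
Intersections between consecutive envelope lines give the roots: for adjacent envelope indices i < j the intersection is x = (a_i − a_j) / (j − i). Reading off the sorted break points: {-5, -2, 7}.
Verification: at each break x_0, at least two indices attain the minimum of min_i(a_i + i · x_0).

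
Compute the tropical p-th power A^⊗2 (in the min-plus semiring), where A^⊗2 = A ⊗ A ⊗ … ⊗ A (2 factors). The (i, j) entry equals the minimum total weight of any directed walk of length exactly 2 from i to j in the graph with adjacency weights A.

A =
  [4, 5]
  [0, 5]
A^⊗2 =
  [5, 9]
  [4, 5]

Each entry (A^⊗2)_ij equals the minimum over all length-2 walks i = v_0 → v_1 → … → v_2 = j of Σ_t A[v_t][v_{t+1}]. For example, for (i, j) = (0, 1) we minimise over 2 possible intermediate vertex sequences; the minimum is 9, attained along the walk 0 → 0 → 1.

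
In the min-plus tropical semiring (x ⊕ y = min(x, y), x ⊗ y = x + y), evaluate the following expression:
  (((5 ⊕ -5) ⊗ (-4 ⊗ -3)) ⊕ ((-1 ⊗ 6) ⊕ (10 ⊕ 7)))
(((5 ⊕ -5) ⊗ (-4 ⊗ -3)) ⊕ ((-1 ⊗ 6) ⊕ (10 ⊕ 7))) = -12

Expand innermost to outermost. Recall ⊕ takes the minimum of its arguments and ⊗ takes their sum. Working out the expression (((5 ⊕ -5) ⊗ (-4 ⊗ -3)) ⊕ ((-1 ⊗ 6) ⊕ (10 ⊕ 7))) gives -12.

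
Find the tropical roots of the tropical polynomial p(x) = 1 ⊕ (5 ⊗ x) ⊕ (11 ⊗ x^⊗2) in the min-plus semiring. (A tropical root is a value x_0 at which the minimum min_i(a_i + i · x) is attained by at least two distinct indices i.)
Roots: {-6, -4}

Each tropical root is a break point of the lower envelope of the lines y = a_i + i · x (there are 3 lines, with slopes 0, 1, ..., 2). Only the lines that attain the minimum somewhere contribute to roots; other lines are dominated. Here the surviving (envelope) indices are i = 2, i = 1, i = 0.
Intersections between consecutive envelope lines give the roots: for adjacent envelope indices i < j the intersection is x = (a_i − a_j) / (j − i). Reading off the sorted break points: {-6, -4}.
Verification: at each break x_0, at least two indices attain the minimum of min_i(a_i + i · x_0).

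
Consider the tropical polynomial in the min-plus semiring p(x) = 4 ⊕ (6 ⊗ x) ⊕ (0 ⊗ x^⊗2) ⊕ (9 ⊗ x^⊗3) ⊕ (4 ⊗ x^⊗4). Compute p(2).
p(2) = 4

A tropical monomial a ⊗ x^⊗i evaluates to a + i · x. Evaluating each term at x = 2:
  Term 0 contributes 4 + 0 · 2 = 4
  Term 1 contributes 6 + 1 · 2 = 8
  Term 2 contributes 0 + 2 · 2 = 4
  Term 3 contributes 9 + 3 · 2 = 15
  Term 4 contributes 4 + 4 · 2 = 12
p(2) = ⊕ of these = min[4, 8, 4, 15, 12] = 4.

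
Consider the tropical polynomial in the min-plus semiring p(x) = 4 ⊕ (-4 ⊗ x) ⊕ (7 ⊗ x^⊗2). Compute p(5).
p(5) = 1

A tropical monomial a ⊗ x^⊗i evaluates to a + i · x. Evaluating each term at x = 5:
  Term 0 contributes 4 + 0 · 5 = 4
  Term 1 contributes -4 + 1 · 5 = 1
  Term 2 contributes 7 + 2 · 5 = 17
p(5) = ⊕ of these = min[4, 1, 17] = 1.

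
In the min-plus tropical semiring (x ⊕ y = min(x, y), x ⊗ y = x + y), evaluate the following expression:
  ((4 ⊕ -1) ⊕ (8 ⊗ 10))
((4 ⊕ -1) ⊕ (8 ⊗ 10)) = -1

Expand innermost to outermost. Recall ⊕ takes the minimum of its arguments and ⊗ takes their sum. Working out the expression ((4 ⊕ -1) ⊕ (8 ⊗ 10)) gives -1.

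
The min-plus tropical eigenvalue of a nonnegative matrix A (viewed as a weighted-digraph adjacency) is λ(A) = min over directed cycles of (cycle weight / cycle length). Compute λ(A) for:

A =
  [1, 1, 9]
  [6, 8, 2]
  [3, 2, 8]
λ(A) = 1

Enumerate directed cycles and compute their means (weight / length). Sample:
  cycle 0 → 0: weight = 1, length = 1, mean = 1/1 ≈ 1.000
  cycle 1 → 1: weight = 8, length = 1, mean = 8/1 ≈ 8.000
  cycle 2 → 2: weight = 8, length = 1, mean = 8/1 ≈ 8.000
  cycle 0 → 1 → 0: weight = 7, length = 2, mean = 7/2 ≈ 3.500
  cycle 0 → 2 → 0: weight = 12, length = 2, mean = 12/2 ≈ 6.000
  cycle 1 → 0 → 1: weight = 7, length = 2, mean = 7/2 ≈ 3.500
Minimum mean = 1.000, attained e.g. along the cycle 0 → 0 with weight 1 and length 1. So λ(A) = 1/1 = 1.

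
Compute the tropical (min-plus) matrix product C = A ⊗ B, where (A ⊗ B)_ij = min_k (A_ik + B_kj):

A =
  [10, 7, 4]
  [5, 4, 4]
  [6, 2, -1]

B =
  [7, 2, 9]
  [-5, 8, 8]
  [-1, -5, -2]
A ⊗ B =
  [2, -1, 2]
  [-1, -1, 2]
  [-3, -6, -3]

Apply the min-plus product entry-by-entry:
  C[0][0] = min over k of (A[0][0] + B[0][0] = 10 + 7 = 17, A[0][1] + B[1][0] = 7 + -5 = 2, A[0][2] + B[2][0] = 4 + -1 = 3) = 2 (attained at k = 1)
  C[0][1] = min over k of (A[0][0] + B[0][1] = 10 + 2 = 12, A[0][1] + B[1][1] = 7 + 8 = 15, A[0][2] + B[2][1] = 4 + -5 = -1) = -1 (attained at k = 2)
  C[0][2] = min over k of (A[0][0] + B[0][2] = 10 + 9 = 19, A[0][1] + B[1][2] = 7 + 8 = 15, A[0][2] + B[2][2] = 4 + -2 = 2) = 2 (attained at k = 2)
  C[1][0] = min over k of (A[1][0] + B[0][0] = 5 + 7 = 12, A[1][1] + B[1][0] = 4 + -5 = -1, A[1][2] + B[2][0] = 4 + -1 = 3) = -1 (attained at k = 1)
  C[1][1] = min over k of (A[1][0] + B[0][1] = 5 + 2 = 7, A[1][1] + B[1][1] = 4 + 8 = 12, A[1][2] + B[2][1] = 4 + -5 = -1) = -1 (attained at k = 2)
  C[1][2] = min over k of (A[1][0] + B[0][2] = 5 + 9 = 14, A[1][1] + B[1][2] = 4 + 8 = 12, A[1][2] + B[2][2] = 4 + -2 = 2) = 2 (attained at k = 2)
  C[2][0] = min over k of (A[2][0] + B[0][0] = 6 + 7 = 13, A[2][1] + B[1][0] = 2 + -5 = -3, A[2][2] + B[2][0] = -1 + -1 = -2) = -3 (attained at k = 1)
  C[2][1] = min over k of (A[2][0] + B[0][1] = 6 + 2 = 8, A[2][1] + B[1][1] = 2 + 8 = 10, A[2][2] + B[2][1] = -1 + -5 = -6) = -6 (attained at k = 2)
  C[2][2] = min over k of (A[2][0] + B[0][2] = 6 + 9 = 15, A[2][1] + B[1][2] = 2 + 8 = 10, A[2][2] + B[2][2] = -1 + -2 = -3) = -3 (attained at k = 2)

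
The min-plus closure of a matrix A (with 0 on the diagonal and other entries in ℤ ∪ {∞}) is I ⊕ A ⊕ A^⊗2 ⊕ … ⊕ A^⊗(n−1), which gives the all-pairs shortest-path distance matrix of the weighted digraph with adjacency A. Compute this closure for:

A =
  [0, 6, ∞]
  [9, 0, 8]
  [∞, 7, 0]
Closure =
  [0, 6, 14]
  [9, 0, 8]
  [16, 7, 0]

This is the Floyd-Warshall all-pairs shortest-path computation. For each intermediate vertex k = 0, 1, …, 2, update dist[i][j] ← min(dist[i][j], dist[i][k] + dist[k][j]). The final matrix gives, for each (i, j), the minimum total weight of any directed path from i to j (possibly empty when i = j).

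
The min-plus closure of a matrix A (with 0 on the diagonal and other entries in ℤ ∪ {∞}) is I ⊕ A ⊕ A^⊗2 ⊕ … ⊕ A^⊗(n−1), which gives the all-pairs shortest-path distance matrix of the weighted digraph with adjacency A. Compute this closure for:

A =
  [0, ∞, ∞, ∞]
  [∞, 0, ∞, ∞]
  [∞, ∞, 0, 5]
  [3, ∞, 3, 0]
Closure =
  [0, ∞, ∞, ∞]
  [∞, 0, ∞, ∞]
  [8, ∞, 0, 5]
  [3, ∞, 3, 0]

This is the Floyd-Warshall all-pairs shortest-path computation. For each intermediate vertex k = 0, 1, …, 3, update dist[i][j] ← min(dist[i][j], dist[i][k] + dist[k][j]). The final matrix gives, for each (i, j), the minimum total weight of any directed path from i to j (possibly empty when i = j).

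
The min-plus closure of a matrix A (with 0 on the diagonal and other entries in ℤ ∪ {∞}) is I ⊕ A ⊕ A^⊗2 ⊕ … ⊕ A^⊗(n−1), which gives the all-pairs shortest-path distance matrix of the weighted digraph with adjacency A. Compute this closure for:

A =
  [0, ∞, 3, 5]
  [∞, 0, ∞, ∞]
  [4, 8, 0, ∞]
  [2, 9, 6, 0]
Closure =
  [0, 11, 3, 5]
  [∞, 0, ∞, ∞]
  [4, 8, 0, 9]
  [2, 9, 5, 0]

This is the Floyd-Warshall all-pairs shortest-path computation. For each intermediate vertex k = 0, 1, …, 3, update dist[i][j] ← min(dist[i][j], dist[i][k] + dist[k][j]). The final matrix gives, for each (i, j), the minimum total weight of any directed path from i to j (possibly empty when i = j).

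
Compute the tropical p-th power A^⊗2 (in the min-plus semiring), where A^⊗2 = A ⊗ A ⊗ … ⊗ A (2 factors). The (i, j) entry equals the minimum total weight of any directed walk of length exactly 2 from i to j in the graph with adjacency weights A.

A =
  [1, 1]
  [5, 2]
A^⊗2 =
  [2, 2]
  [6, 4]

Each entry (A^⊗2)_ij equals the minimum over all length-2 walks i = v_0 → v_1 → … → v_2 = j of Σ_t A[v_t][v_{t+1}]. For example, for (i, j) = (0, 1) we minimise over 2 possible intermediate vertex sequences; the minimum is 2, attained along the walk 0 → 0 → 1.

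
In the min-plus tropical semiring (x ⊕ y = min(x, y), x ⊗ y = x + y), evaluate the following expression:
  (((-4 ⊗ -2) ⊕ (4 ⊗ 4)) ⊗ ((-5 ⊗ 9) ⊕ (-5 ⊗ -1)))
(((-4 ⊗ -2) ⊕ (4 ⊗ 4)) ⊗ ((-5 ⊗ 9) ⊕ (-5 ⊗ -1))) = -12

Expand innermost to outermost. Recall ⊕ takes the minimum of its arguments and ⊗ takes their sum. Working out the expression (((-4 ⊗ -2) ⊕ (4 ⊗ 4)) ⊗ ((-5 ⊗ 9) ⊕ (-5 ⊗ -1))) gives -12.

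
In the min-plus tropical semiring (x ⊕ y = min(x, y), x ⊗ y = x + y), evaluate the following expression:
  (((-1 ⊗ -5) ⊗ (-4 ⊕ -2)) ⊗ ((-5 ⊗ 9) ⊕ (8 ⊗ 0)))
(((-1 ⊗ -5) ⊗ (-4 ⊕ -2)) ⊗ ((-5 ⊗ 9) ⊕ (8 ⊗ 0))) = -6

Expand innermost to outermost. Recall ⊕ takes the minimum of its arguments and ⊗ takes their sum. Working out the expression (((-1 ⊗ -5) ⊗ (-4 ⊕ -2)) ⊗ ((-5 ⊗ 9) ⊕ (8 ⊗ 0))) gives -6.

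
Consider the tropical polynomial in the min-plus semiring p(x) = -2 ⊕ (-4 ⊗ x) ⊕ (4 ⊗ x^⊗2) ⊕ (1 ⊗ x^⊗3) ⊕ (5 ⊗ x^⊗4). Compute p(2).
p(2) = -2

A tropical monomial a ⊗ x^⊗i evaluates to a + i · x. Evaluating each term at x = 2:
  Term 0 contributes -2 + 0 · 2 = -2
  Term 1 contributes -4 + 1 · 2 = -2
  Term 2 contributes 4 + 2 · 2 = 8
  Term 3 contributes 1 + 3 · 2 = 7
  Term 4 contributes 5 + 4 · 2 = 13
p(2) = ⊕ of these = min[-2, -2, 8, 7, 13] = -2.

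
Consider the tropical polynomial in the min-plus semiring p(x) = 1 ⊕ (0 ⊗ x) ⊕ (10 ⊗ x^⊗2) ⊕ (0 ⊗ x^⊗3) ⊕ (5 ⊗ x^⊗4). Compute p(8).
p(8) = 1

A tropical monomial a ⊗ x^⊗i evaluates to a + i · x. Evaluating each term at x = 8:
  Term 0 contributes 1 + 0 · 8 = 1
  Term 1 contributes 0 + 1 · 8 = 8
  Term 2 contributes 10 + 2 · 8 = 26
  Term 3 contributes 0 + 3 · 8 = 24
  Term 4 contributes 5 + 4 · 8 = 37
p(8) = ⊕ of these = min[1, 8, 26, 24, 37] = 1.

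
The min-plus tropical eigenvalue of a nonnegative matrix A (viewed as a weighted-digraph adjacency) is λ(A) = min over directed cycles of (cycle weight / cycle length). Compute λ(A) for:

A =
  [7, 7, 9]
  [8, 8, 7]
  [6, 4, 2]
λ(A) = 2

Enumerate directed cycles and compute their means (weight / length). Sample:
  cycle 0 → 0: weight = 7, length = 1, mean = 7/1 ≈ 7.000
  cycle 1 → 1: weight = 8, length = 1, mean = 8/1 ≈ 8.000
  cycle 2 → 2: weight = 2, length = 1, mean = 2/1 ≈ 2.000
  cycle 0 → 1 → 0: weight = 15, length = 2, mean = 15/2 ≈ 7.500
  cycle 0 → 2 → 0: weight = 15, length = 2, mean = 15/2 ≈ 7.500
  cycle 1 → 0 → 1: weight = 15, length = 2, mean = 15/2 ≈ 7.500
Minimum mean = 2.000, attained e.g. along the cycle 2 → 2 with weight 2 and length 1. So λ(A) = 2/1 = 2.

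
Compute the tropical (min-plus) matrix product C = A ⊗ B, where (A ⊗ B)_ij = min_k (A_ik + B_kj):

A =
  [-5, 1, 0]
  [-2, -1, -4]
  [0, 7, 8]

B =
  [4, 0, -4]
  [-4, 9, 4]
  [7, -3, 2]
A ⊗ B =
  [-3, -5, -9]
  [-5, -7, -6]
  [3, 0, -4]

Apply the min-plus product entry-by-entry:
  C[0][0] = min over k of (A[0][0] + B[0][0] = -5 + 4 = -1, A[0][1] + B[1][0] = 1 + -4 = -3, A[0][2] + B[2][0] = 0 + 7 = 7) = -3 (attained at k = 1)
  C[0][1] = min over k of (A[0][0] + B[0][1] = -5 + 0 = -5, A[0][1] + B[1][1] = 1 + 9 = 10, A[0][2] + B[2][1] = 0 + -3 = -3) = -5 (attained at k = 0)
  C[0][2] = min over k of (A[0][0] + B[0][2] = -5 + -4 = -9, A[0][1] + B[1][2] = 1 + 4 = 5, A[0][2] + B[2][2] = 0 + 2 = 2) = -9 (attained at k = 0)
  C[1][0] = min over k of (A[1][0] + B[0][0] = -2 + 4 = 2, A[1][1] + B[1][0] = -1 + -4 = -5, A[1][2] + B[2][0] = -4 + 7 = 3) = -5 (attained at k = 1)
  C[1][1] = min over k of (A[1][0] + B[0][1] = -2 + 0 = -2, A[1][1] + B[1][1] = -1 + 9 = 8, A[1][2] + B[2][1] = -4 + -3 = -7) = -7 (attained at k = 2)
  C[1][2] = min over k of (A[1][0] + B[0][2] = -2 + -4 = -6, A[1][1] + B[1][2] = -1 + 4 = 3, A[1][2] + B[2][2] = -4 + 2 = -2) = -6 (attained at k = 0)
  C[2][0] = min over k of (A[2][0] + B[0][0] = 0 + 4 = 4, A[2][1] + B[1][0] = 7 + -4 = 3, A[2][2] + B[2][0] = 8 + 7 = 15) = 3 (attained at k = 1)
  C[2][1] = min over k of (A[2][0] + B[0][1] = 0 + 0 = 0, A[2][1] + B[1][1] = 7 + 9 = 16, A[2][2] + B[2][1] = 8 + -3 = 5) = 0 (attained at k = 0)
  C[2][2] = min over k of (A[2][0] + B[0][2] = 0 + -4 = -4, A[2][1] + B[1][2] = 7 + 4 = 11, A[2][2] + B[2][2] = 8 + 2 = 10) = -4 (attained at k = 0)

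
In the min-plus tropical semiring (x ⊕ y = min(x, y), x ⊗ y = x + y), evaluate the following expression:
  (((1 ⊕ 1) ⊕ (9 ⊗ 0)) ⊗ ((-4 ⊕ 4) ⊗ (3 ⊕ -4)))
(((1 ⊕ 1) ⊕ (9 ⊗ 0)) ⊗ ((-4 ⊕ 4) ⊗ (3 ⊕ -4))) = -7

Expand innermost to outermost. Recall ⊕ takes the minimum of its arguments and ⊗ takes their sum. Working out the expression (((1 ⊕ 1) ⊕ (9 ⊗ 0)) ⊗ ((-4 ⊕ 4) ⊗ (3 ⊕ -4))) gives -7.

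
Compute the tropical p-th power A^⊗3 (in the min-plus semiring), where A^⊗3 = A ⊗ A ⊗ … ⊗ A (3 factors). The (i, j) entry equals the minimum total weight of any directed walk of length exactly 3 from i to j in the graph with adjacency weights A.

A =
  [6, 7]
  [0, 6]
A^⊗3 =
  [13, 14]
  [7, 13]

Each entry (A^⊗3)_ij equals the minimum over all length-3 walks i = v_0 → v_1 → … → v_3 = j of Σ_t A[v_t][v_{t+1}]. For example, for (i, j) = (0, 1) we minimise over 4 possible intermediate vertex sequences; the minimum is 14, attained along the walk 0 → 1 → 0 → 1.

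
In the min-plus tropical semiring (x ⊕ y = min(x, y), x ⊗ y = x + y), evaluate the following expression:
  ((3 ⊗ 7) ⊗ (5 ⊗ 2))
((3 ⊗ 7) ⊗ (5 ⊗ 2)) = 17

Expand innermost to outermost. Recall ⊕ takes the minimum of its arguments and ⊗ takes their sum. Working out the expression ((3 ⊗ 7) ⊗ (5 ⊗ 2)) gives 17.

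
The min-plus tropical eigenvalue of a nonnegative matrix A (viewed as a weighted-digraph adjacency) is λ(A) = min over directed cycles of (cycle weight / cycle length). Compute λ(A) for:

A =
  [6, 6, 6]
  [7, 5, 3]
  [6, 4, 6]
λ(A) = 7/2

Enumerate directed cycles and compute their means (weight / length). Sample:
  cycle 0 → 0: weight = 6, length = 1, mean = 6/1 ≈ 6.000
  cycle 1 → 1: weight = 5, length = 1, mean = 5/1 ≈ 5.000
  cycle 2 → 2: weight = 6, length = 1, mean = 6/1 ≈ 6.000
  cycle 0 → 1 → 0: weight = 13, length = 2, mean = 13/2 ≈ 6.500
  cycle 0 → 2 → 0: weight = 12, length = 2, mean = 12/2 ≈ 6.000
  cycle 1 → 0 → 1: weight = 13, length = 2, mean = 13/2 ≈ 6.500
Minimum mean = 3.500, attained e.g. along the cycle 1 → 2 → 1 with weight 7 and length 2. So λ(A) = 7/2 = 7/2.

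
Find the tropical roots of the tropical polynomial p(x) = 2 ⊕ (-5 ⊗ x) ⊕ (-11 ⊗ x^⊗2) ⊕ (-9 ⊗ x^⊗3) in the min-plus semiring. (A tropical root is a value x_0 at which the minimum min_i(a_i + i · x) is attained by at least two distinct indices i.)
Roots: {-2, 6, 7}

Each tropical root is a break point of the lower envelope of the lines y = a_i + i · x (there are 4 lines, with slopes 0, 1, ..., 3). Only the lines that attain the minimum somewhere contribute to roots; other lines are dominated. Here the surviving (envelope) indices are i = 3, i = 2, i = 1, i = 0.
Intersections between consecutive envelope lines give the roots: for adjacent envelope indices i < j the intersection is x = (a_i − a_j) / (j − i). Reading off the sorted break points: {-2, 6, 7}.
Verification: at each break x_0, at least two indices attain the minimum of min_i(a_i + i · x_0).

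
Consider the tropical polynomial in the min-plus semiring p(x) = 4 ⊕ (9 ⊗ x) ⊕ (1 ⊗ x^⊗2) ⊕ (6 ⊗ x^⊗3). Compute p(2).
p(2) = 4

A tropical monomial a ⊗ x^⊗i evaluates to a + i · x. Evaluating each term at x = 2:
  Term 0 contributes 4 + 0 · 2 = 4
  Term 1 contributes 9 + 1 · 2 = 11
  Term 2 contributes 1 + 2 · 2 = 5
  Term 3 contributes 6 + 3 · 2 = 12
p(2) = ⊕ of these = min[4, 11, 5, 12] = 4.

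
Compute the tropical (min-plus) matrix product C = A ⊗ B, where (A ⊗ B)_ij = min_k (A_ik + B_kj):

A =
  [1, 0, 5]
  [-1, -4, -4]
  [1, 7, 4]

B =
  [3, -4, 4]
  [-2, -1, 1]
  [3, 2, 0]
A ⊗ B =
  [-2, -3, 1]
  [-6, -5, -4]
  [4, -3, 4]

Apply the min-plus product entry-by-entry:
  C[0][0] = min over k of (A[0][0] + B[0][0] = 1 + 3 = 4, A[0][1] + B[1][0] = 0 + -2 = -2, A[0][2] + B[2][0] = 5 + 3 = 8) = -2 (attained at k = 1)
  C[0][1] = min over k of (A[0][0] + B[0][1] = 1 + -4 = -3, A[0][1] + B[1][1] = 0 + -1 = -1, A[0][2] + B[2][1] = 5 + 2 = 7) = -3 (attained at k = 0)
  C[0][2] = min over k of (A[0][0] + B[0][2] = 1 + 4 = 5, A[0][1] + B[1][2] = 0 + 1 = 1, A[0][2] + B[2][2] = 5 + 0 = 5) = 1 (attained at k = 1)
  C[1][0] = min over k of (A[1][0] + B[0][0] = -1 + 3 = 2, A[1][1] + B[1][0] = -4 + -2 = -6, A[1][2] + B[2][0] = -4 + 3 = -1) = -6 (attained at k = 1)
  C[1][1] = min over k of (A[1][0] + B[0][1] = -1 + -4 = -5, A[1][1] + B[1][1] = -4 + -1 = -5, A[1][2] + B[2][1] = -4 + 2 = -2) = -5 (attained at k = 0)
  C[1][2] = min over k of (A[1][0] + B[0][2] = -1 + 4 = 3, A[1][1] + B[1][2] = -4 + 1 = -3, A[1][2] + B[2][2] = -4 + 0 = -4) = -4 (attained at k = 2)
  C[2][0] = min over k of (A[2][0] + B[0][0] = 1 + 3 = 4, A[2][1] + B[1][0] = 7 + -2 = 5, A[2][2] + B[2][0] = 4 + 3 = 7) = 4 (attained at k = 0)
  C[2][1] = min over k of (A[2][0] + B[0][1] = 1 + -4 = -3, A[2][1] + B[1][1] = 7 + -1 = 6, A[2][2] + B[2][1] = 4 + 2 = 6) = -3 (attained at k = 0)
  C[2][2] = min over k of (A[2][0] + B[0][2] = 1 + 4 = 5, A[2][1] + B[1][2] = 7 + 1 = 8, A[2][2] + B[2][2] = 4 + 0 = 4) = 4 (attained at k = 2)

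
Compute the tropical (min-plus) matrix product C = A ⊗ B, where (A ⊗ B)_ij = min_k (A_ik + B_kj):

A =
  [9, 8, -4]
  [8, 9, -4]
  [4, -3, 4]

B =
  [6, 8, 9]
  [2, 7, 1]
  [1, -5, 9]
A ⊗ B =
  [-3, -9, 5]
  [-3, -9, 5]
  [-1, -1, -2]

Apply the min-plus product entry-by-entry:
  C[0][0] = min over k of (A[0][0] + B[0][0] = 9 + 6 = 15, A[0][1] + B[1][0] = 8 + 2 = 10, A[0][2] + B[2][0] = -4 + 1 = -3) = -3 (attained at k = 2)
  C[0][1] = min over k of (A[0][0] + B[0][1] = 9 + 8 = 17, A[0][1] + B[1][1] = 8 + 7 = 15, A[0][2] + B[2][1] = -4 + -5 = -9) = -9 (attained at k = 2)
  C[0][2] = min over k of (A[0][0] + B[0][2] = 9 + 9 = 18, A[0][1] + B[1][2] = 8 + 1 = 9, A[0][2] + B[2][2] = -4 + 9 = 5) = 5 (attained at k = 2)
  C[1][0] = min over k of (A[1][0] + B[0][0] = 8 + 6 = 14, A[1][1] + B[1][0] = 9 + 2 = 11, A[1][2] + B[2][0] = -4 + 1 = -3) = -3 (attained at k = 2)
  C[1][1] = min over k of (A[1][0] + B[0][1] = 8 + 8 = 16, A[1][1] + B[1][1] = 9 + 7 = 16, A[1][2] + B[2][1] = -4 + -5 = -9) = -9 (attained at k = 2)
  C[1][2] = min over k of (A[1][0] + B[0][2] = 8 + 9 = 17, A[1][1] + B[1][2] = 9 + 1 = 10, A[1][2] + B[2][2] = -4 + 9 = 5) = 5 (attained at k = 2)
  C[2][0] = min over k of (A[2][0] + B[0][0] = 4 + 6 = 10, A[2][1] + B[1][0] = -3 + 2 = -1, A[2][2] + B[2][0] = 4 + 1 = 5) = -1 (attained at k = 1)
  C[2][1] = min over k of (A[2][0] + B[0][1] = 4 + 8 = 12, A[2][1] + B[1][1] = -3 + 7 = 4, A[2][2] + B[2][1] = 4 + -5 = -1) = -1 (attained at k = 2)
  C[2][2] = min over k of (A[2][0] + B[0][2] = 4 + 9 = 13, A[2][1] + B[1][2] = -3 + 1 = -2, A[2][2] + B[2][2] = 4 + 9 = 13) = -2 (attained at k = 1)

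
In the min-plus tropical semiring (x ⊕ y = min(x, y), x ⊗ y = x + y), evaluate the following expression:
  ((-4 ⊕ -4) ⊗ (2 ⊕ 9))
((-4 ⊕ -4) ⊗ (2 ⊕ 9)) = -2

Expand innermost to outermost. Recall ⊕ takes the minimum of its arguments and ⊗ takes their sum. Working out the expression ((-4 ⊕ -4) ⊗ (2 ⊕ 9)) gives -2.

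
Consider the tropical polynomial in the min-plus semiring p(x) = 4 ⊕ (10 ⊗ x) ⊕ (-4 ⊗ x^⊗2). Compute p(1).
p(1) = -2

A tropical monomial a ⊗ x^⊗i evaluates to a + i · x. Evaluating each term at x = 1:
  Term 0 contributes 4 + 0 · 1 = 4
  Term 1 contributes 10 + 1 · 1 = 11
  Term 2 contributes -4 + 2 · 1 = -2
p(1) = ⊕ of these = min[4, 11, -2] = -2.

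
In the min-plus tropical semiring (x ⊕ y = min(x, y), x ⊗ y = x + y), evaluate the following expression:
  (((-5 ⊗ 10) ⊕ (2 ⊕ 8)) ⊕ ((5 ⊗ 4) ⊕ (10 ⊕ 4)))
(((-5 ⊗ 10) ⊕ (2 ⊕ 8)) ⊕ ((5 ⊗ 4) ⊕ (10 ⊕ 4))) = 2

Expand innermost to outermost. Recall ⊕ takes the minimum of its arguments and ⊗ takes their sum. Working out the expression (((-5 ⊗ 10) ⊕ (2 ⊕ 8)) ⊕ ((5 ⊗ 4) ⊕ (10 ⊕ 4))) gives 2.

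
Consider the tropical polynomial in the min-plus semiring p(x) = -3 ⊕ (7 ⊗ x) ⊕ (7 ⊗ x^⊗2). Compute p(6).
p(6) = -3

A tropical monomial a ⊗ x^⊗i evaluates to a + i · x. Evaluating each term at x = 6:
  Term 0 contributes -3 + 0 · 6 = -3
  Term 1 contributes 7 + 1 · 6 = 13
  Term 2 contributes 7 + 2 · 6 = 19
p(6) = ⊕ of these = min[-3, 13, 19] = -3.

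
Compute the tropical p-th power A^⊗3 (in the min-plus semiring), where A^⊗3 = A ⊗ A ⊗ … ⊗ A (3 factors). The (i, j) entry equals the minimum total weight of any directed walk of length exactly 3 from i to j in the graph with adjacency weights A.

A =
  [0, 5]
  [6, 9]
A^⊗3 =
  [0, 5]
  [6, 11]

Each entry (A^⊗3)_ij equals the minimum over all length-3 walks i = v_0 → v_1 → … → v_3 = j of Σ_t A[v_t][v_{t+1}]. For example, for (i, j) = (0, 1) we minimise over 4 possible intermediate vertex sequences; the minimum is 5, attained along the walk 0 → 0 → 0 → 1.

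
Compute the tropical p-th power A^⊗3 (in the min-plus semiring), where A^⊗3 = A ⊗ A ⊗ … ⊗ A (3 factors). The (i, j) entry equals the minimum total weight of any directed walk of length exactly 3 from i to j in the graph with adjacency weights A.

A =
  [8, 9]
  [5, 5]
A^⊗3 =
  [19, 19]
  [15, 15]

Each entry (A^⊗3)_ij equals the minimum over all length-3 walks i = v_0 → v_1 → … → v_3 = j of Σ_t A[v_t][v_{t+1}]. For example, for (i, j) = (0, 1) we minimise over 4 possible intermediate vertex sequences; the minimum is 19, attained along the walk 0 → 1 → 1 → 1.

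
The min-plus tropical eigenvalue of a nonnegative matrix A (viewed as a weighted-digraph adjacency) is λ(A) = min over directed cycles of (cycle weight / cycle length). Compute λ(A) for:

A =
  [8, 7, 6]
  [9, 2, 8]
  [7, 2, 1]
λ(A) = 1

Enumerate directed cycles and compute their means (weight / length). Sample:
  cycle 0 → 0: weight = 8, length = 1, mean = 8/1 ≈ 8.000
  cycle 1 → 1: weight = 2, length = 1, mean = 2/1 ≈ 2.000
  cycle 2 → 2: weight = 1, length = 1, mean = 1/1 ≈ 1.000
  cycle 0 → 1 → 0: weight = 16, length = 2, mean = 16/2 ≈ 8.000
  cycle 0 → 2 → 0: weight = 13, length = 2, mean = 13/2 ≈ 6.500
  cycle 1 → 0 → 1: weight = 16, length = 2, mean = 16/2 ≈ 8.000
Minimum mean = 1.000, attained e.g. along the cycle 2 → 2 with weight 1 and length 1. So λ(A) = 1/1 = 1.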